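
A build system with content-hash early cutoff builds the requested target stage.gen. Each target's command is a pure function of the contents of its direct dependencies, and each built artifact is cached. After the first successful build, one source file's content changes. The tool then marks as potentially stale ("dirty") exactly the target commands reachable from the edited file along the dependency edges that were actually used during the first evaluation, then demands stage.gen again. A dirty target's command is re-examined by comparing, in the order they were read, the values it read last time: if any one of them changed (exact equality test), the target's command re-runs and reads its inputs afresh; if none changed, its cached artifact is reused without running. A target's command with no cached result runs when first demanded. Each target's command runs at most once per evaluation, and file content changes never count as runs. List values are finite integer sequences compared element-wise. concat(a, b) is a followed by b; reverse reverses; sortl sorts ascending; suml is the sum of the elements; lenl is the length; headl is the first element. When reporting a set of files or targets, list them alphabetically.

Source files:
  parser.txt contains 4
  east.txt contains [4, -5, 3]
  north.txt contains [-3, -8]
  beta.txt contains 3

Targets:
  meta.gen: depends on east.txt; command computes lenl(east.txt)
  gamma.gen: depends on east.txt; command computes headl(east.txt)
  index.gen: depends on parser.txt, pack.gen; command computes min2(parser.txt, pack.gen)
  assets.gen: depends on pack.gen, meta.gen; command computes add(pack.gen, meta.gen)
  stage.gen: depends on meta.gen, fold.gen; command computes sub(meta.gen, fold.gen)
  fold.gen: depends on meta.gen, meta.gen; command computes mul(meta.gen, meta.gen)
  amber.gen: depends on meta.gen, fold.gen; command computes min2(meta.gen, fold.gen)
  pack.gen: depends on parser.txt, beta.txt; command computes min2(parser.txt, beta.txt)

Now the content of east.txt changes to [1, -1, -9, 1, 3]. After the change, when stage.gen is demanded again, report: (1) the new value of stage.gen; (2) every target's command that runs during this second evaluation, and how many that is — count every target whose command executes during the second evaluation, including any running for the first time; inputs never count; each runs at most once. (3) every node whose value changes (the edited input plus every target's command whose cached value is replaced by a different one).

First evaluation (everything demanded from the output):
  meta.gen = lenl([4, -5, 3]) = 3
  fold.gen = mul(3, 3) = 9
  stage.gen = sub(3, 9) = -6

Propagation after the edit:
  meta.gen: runs — east.txt [4, -5, 3]->[1, -1, -9, 1, 3]; result 5.
  fold.gen: runs — meta.gen 3->5; meta.gen 3->5; result 25.
  stage.gen: runs — meta.gen 3->5; fold.gen 9->25; result -20.

New value of stage.gen: -20.
Target commands that run: fold.gen, meta.gen, stage.gen — 3 in total.
Values that change: east.txt, fold.gen, meta.gen, stage.gen.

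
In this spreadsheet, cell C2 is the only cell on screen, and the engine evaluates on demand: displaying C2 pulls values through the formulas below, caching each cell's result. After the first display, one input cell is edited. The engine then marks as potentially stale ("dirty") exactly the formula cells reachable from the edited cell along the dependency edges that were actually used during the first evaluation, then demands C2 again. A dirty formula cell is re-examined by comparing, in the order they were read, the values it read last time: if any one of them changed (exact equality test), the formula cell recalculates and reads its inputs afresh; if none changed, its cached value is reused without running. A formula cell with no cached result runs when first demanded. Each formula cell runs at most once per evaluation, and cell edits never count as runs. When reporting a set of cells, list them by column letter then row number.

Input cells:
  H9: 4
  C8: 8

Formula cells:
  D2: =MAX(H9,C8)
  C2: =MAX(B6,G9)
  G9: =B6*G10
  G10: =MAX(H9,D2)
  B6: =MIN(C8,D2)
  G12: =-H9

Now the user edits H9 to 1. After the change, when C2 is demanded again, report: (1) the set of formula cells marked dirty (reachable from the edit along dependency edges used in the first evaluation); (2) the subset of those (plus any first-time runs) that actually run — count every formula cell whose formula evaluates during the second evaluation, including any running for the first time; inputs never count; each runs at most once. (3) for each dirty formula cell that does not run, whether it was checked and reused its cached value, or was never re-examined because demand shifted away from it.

Initial pass — values computed on the first demand:
  D2 = MAX(4, 8) = 8
  B6 = MIN(8, 8) = 8
  G10 = MAX(4, 8) = 8
  G9 = 8 * 8 = 64
  C2 = MAX(8, 64) = 64

Second demand — change propagation:
  D2: re-runs because H9 4->1; new result 8 (unchanged).
  B6: re-examined; everything it read last time is the same (C8 unchanged, D2 unchanged) — cache 8 kept, no run.
  G10: re-runs because H9 4->1; new result 8 (unchanged).
  G9: re-examined; everything it read last time is the same (B6 unchanged, G10 unchanged) — cache 64 kept, no run.
  C2: re-examined; everything it read last time is the same (B6 unchanged, G9 unchanged) — cache 64 kept, no run.

The important point: at B6 every value read last time is unchanged, so the dirty flag clears without a run.

Dirty set: B6, C2, D2, G9, G10.
Run set: D2, G10 (2 run).
Re-examined without running (cache reused): B6, C2, G9.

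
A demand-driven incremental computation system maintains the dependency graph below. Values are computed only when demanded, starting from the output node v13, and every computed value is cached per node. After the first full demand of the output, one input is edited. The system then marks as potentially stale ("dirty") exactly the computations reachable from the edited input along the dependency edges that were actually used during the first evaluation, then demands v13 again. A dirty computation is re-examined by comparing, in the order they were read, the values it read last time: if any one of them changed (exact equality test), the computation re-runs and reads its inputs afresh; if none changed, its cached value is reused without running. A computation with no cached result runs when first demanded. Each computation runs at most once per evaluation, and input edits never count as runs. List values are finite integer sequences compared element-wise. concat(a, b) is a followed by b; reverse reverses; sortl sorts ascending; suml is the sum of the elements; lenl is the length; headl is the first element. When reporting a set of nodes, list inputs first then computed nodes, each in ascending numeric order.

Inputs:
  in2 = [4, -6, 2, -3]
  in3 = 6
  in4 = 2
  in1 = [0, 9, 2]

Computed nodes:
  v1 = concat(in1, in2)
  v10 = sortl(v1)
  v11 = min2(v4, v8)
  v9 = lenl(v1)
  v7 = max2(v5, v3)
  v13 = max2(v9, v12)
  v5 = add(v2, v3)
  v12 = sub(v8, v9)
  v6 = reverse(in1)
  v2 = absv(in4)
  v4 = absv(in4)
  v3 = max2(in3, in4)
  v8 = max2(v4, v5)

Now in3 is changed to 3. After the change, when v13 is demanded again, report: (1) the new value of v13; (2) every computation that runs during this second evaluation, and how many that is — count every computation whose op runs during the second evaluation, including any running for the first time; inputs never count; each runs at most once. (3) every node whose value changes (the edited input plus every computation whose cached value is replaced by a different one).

New value of v13: 7.
Computations that run: v3, v5, v8, v12, v13 — 5 in total.
Values that change: in3, v3, v5, v8, v12.

First evaluation (everything demanded from the output):
  v1 = concat([0, 9, 2], [4, -6, 2, -3]) = [0, 9, 2, 4, -6, 2, -3]
  v2 = absv(2) = 2
  v3 = max2(6, 2) = 6
  v4 = absv(2) = 2
  v5 = add(2, 6) = 8
  v8 = max2(2, 8) = 8
  v9 = lenl([0, 9, 2, 4, -6, 2, -3]) = 7
  v12 = sub(8, 7) = 1
  v13 = max2(7, 1) = 7

Propagation after the edit:
  v3: runs — in3 6->3; result 3.
  v5: runs — v3 6->3; result 5.
  v8: runs — v5 8->5; result 5.
  v12: runs — v8 8->5; result -2.
  v13: runs — v12 1->-2; result 7 (same value as before).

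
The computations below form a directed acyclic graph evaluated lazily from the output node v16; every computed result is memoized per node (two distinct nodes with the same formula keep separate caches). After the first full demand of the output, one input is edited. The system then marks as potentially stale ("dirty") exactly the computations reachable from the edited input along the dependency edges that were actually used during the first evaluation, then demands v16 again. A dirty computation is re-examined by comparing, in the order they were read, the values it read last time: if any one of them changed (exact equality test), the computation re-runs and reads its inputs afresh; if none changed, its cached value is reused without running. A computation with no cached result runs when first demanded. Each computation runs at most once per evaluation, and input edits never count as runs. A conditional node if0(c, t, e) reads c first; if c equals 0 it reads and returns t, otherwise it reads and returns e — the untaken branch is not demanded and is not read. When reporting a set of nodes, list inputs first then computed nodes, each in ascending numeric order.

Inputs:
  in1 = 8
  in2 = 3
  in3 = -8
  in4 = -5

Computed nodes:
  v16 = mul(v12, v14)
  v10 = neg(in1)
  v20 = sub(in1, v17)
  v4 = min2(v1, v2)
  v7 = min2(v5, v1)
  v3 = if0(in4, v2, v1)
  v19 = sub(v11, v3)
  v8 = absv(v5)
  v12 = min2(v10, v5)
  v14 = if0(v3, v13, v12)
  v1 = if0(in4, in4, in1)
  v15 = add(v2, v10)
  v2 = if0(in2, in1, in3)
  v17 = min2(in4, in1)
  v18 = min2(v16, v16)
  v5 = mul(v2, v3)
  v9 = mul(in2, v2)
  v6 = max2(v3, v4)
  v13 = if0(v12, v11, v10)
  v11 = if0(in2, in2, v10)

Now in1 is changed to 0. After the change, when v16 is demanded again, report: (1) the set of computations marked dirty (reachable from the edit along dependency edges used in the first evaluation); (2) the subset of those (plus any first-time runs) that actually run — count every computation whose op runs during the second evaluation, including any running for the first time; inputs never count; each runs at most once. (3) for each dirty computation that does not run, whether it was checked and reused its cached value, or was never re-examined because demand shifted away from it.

First demand of the output computes:
  v1 = if0(in4=-5 -> else branch in1) = 8
  v2 = if0(in2=3 -> else branch in3) = -8
  v3 = if0(in4=-5 -> else branch v1) = 8
  v5 = mul(-8, 8) = -64
  v10 = neg(8) = -8
  v12 = min2(-8, -64) = -64
  v14 = if0(v3=8 -> else branch v12) = -64
  v16 = mul(-64, -64) = 4096

After the edit, cleaning proceeds:
  v1: a read changed (in1 8->0) — executes, giving 0.
  v3: a read changed (v1 8->0) — executes, giving 0.
  v5: a read changed (v3 8->0) — executes, giving 0.
  v10: a read changed (in1 8->0) — executes, giving 0.
  v11: had never run; runs now, result 0.
  v12: a read changed (v10 -8->0; v5 -64->0) — executes, giving 0.
  v13: had never run; runs now, result 0.
  v14: a read changed (v3 8->0; v12 -64->0) — executes, giving 0.
  v16: a read changed (v12 -64->0; v14 -64->0) — executes, giving 0.

Note the branch switch — v11, v13 had no cache and run now for the first time.

The edit dirties: v1, v3, v5, v10, v12, v14, v16.
9 computations run: v1, v3, v5, v10, v11, v12, v13, v14, v16.
No dirty computation escaped a run.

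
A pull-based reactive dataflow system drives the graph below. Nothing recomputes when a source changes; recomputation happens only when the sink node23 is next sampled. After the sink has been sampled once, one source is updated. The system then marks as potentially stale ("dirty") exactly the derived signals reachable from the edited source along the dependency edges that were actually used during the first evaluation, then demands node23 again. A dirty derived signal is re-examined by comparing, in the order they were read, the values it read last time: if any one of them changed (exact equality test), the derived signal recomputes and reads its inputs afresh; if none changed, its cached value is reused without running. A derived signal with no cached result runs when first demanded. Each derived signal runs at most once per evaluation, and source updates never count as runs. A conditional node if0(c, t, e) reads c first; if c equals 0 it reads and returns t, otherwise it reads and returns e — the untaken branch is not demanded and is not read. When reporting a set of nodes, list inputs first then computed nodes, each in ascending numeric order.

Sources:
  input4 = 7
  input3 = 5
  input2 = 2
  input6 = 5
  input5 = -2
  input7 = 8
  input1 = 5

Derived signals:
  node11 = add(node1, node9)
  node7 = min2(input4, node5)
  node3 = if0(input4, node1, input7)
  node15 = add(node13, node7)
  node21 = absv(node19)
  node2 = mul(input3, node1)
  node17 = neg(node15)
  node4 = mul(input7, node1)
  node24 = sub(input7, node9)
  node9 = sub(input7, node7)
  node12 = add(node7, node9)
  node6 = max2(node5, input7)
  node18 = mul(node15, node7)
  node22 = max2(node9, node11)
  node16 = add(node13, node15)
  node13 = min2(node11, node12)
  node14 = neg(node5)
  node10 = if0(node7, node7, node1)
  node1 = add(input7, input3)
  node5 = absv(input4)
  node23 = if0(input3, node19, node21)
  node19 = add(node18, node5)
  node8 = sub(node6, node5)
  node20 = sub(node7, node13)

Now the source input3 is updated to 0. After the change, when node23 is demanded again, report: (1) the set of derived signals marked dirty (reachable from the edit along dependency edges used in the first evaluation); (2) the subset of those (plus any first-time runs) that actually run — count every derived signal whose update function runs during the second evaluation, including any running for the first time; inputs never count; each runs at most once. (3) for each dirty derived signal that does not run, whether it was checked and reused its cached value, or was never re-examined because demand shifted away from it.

Marked dirty: node1, node11, node13, node15, node18, node19, node21, node23.
Derived signals that run: node1, node11, node13, node23 — 4 in total.
Checked but reused from cache: node15, node18, node19.
Never re-examined (demand shifted away): node21.
Key observation: a condition flipped, so demand moved to the other branch — node21 is never re-examined.

First evaluation (everything demanded from the output):
  node1 = add(8, 5) = 13
  node5 = absv(7) = 7
  node7 = min2(7, 7) = 7
  node9 = sub(8, 7) = 1
  node11 = add(13, 1) = 14
  node12 = add(7, 1) = 8
  node13 = min2(14, 8) = 8
  node15 = add(8, 7) = 15
  node18 = mul(15, 7) = 105
  node19 = add(105, 7) = 112
  node21 = absv(112) = 112
  node23 = if0(input3=5 -> else branch node21) = 112

Propagation after the edit:
  node1: runs — input3 5->0; result 8.
  node11: runs — node1 13->8; result 9.
  node13: runs — node11 14->9; result 8 (same value as before).
  node15: checked — values it read are unchanged (node13 unchanged, node7 unchanged); reused cached 15 without running.
  node18: checked — values it read are unchanged (node15 unchanged, node7 unchanged); reused cached 105 without running.
  node19: checked — values it read are unchanged (node18 unchanged, node5 unchanged); reused cached 112 without running.
  node21: marked dirty but never re-examined — demand shifted away from it.
  node23: runs — input3 5->0; result 112 (same value as before).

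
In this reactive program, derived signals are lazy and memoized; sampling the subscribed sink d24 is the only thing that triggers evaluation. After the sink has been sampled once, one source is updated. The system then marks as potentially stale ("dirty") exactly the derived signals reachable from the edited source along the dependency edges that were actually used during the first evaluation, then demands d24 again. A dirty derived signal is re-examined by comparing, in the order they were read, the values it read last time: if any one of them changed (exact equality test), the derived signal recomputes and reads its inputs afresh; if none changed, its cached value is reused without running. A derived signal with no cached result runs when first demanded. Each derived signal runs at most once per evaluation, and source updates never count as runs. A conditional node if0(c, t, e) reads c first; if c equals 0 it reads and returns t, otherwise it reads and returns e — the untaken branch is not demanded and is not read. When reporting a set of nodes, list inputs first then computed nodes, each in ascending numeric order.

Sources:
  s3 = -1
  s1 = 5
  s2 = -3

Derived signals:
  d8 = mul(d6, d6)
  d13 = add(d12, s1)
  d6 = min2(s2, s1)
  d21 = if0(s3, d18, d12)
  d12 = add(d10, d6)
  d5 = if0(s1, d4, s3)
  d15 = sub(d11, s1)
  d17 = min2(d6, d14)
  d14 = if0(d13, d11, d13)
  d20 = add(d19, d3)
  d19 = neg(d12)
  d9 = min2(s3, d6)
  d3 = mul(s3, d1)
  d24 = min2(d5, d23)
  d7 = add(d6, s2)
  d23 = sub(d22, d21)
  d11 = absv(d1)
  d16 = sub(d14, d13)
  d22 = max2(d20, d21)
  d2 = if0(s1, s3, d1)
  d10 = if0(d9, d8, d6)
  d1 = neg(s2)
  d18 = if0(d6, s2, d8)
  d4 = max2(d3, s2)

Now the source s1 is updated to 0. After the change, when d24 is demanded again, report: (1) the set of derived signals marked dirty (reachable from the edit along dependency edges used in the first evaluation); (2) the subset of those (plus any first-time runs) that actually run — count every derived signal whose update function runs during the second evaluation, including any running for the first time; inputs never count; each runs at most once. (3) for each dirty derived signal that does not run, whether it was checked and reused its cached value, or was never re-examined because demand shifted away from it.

First demand of the output computes:
  d1 = neg(-3) = 3
  d3 = mul(-1, 3) = -3
  d5 = if0(s1=5 -> else branch s3) = -1
  d6 = min2(-3, 5) = -3
  d9 = min2(-1, -3) = -3
  d10 = if0(d9=-3 -> else branch d6) = -3
  d12 = add(-3, -3) = -6
  d19 = neg(-6) = 6
  d20 = add(6, -3) = 3
  d21 = if0(s3=-1 -> else branch d12) = -6
  d22 = max2(3, -6) = 3
  d23 = sub(3, -6) = 9
  d24 = min2(-1, 9) = -1

After the edit, cleaning proceeds:
  d4: had never run; runs now, result -3.
  d5: a read changed (s1 5->0) — executes, giving -3.
  d6: a read changed (s1 5->0) — executes, giving -3 — identical to its old value.
  d9: dirty, but its reads are unchanged (s3 unchanged, d6 unchanged); cached -3 stands.
  d10: dirty, but its reads are unchanged (d9 unchanged, d6 unchanged); cached -3 stands.
  d12: dirty, but its reads are unchanged (d10 unchanged, d6 unchanged); cached -6 stands.
  d19: dirty, but its reads are unchanged (d12 unchanged); cached 6 stands.
  d20: dirty, but its reads are unchanged (d19 unchanged, d3 unchanged); cached 3 stands.
  d21: dirty, but its reads are unchanged (s3 unchanged, d12 unchanged); cached -6 stands.
  d22: dirty, but its reads are unchanged (d20 unchanged, d21 unchanged); cached 3 stands.
  d23: dirty, but its reads are unchanged (d22 unchanged, d21 unchanged); cached 9 stands.
  d24: a read changed (d5 -1->-3) — executes, giving -3.

Note the branch switch — d4 had no cache and runs now for the first time.

The edit dirties: d5, d6, d9, d10, d12, d19, d20, d21, d22, d23, d24.
4 derived signals run: d4, d5, d6, d24.
Cache hits after checking: d9, d10, d12, d19, d20, d21, d22, d23.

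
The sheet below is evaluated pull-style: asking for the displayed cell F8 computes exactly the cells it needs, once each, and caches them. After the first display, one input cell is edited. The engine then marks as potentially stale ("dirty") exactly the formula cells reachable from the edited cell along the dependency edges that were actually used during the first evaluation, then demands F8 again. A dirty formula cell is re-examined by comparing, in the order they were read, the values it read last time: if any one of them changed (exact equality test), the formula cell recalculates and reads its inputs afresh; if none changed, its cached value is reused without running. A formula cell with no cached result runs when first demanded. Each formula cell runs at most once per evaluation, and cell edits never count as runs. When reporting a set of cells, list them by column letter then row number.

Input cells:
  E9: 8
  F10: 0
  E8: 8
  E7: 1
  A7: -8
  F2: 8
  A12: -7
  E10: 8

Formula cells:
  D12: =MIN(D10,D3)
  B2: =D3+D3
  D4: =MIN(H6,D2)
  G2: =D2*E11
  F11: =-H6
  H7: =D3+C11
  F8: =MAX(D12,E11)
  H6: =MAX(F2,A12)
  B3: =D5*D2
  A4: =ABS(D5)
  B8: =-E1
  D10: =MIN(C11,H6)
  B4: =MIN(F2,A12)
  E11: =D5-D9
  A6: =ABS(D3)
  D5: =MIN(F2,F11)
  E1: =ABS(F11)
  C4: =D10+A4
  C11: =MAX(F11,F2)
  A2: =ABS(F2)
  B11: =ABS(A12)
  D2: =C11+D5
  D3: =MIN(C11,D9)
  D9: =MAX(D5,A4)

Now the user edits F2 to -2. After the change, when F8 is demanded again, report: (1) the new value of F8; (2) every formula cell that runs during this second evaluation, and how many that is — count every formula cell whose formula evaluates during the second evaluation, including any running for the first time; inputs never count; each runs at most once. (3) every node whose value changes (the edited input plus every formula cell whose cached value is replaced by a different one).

Demanding F8 again yields -2.
11 formula cells run: A4, C11, D3, D5, D9, D10, D12, E11, F8, F11, H6.
The nodes whose values change: A4, C11, D3, D5, D9, D10, D12, E11, F2, F8, F11, H6.

First demand of the output computes:
  H6 = MAX(8, -7) = 8
  F11 = -(8) = -8
  C11 = MAX(-8, 8) = 8
  D5 = MIN(8, -8) = -8
  A4 = ABS(-8) = 8
  D9 = MAX(-8, 8) = 8
  D3 = MIN(8, 8) = 8
  D10 = MIN(8, 8) = 8
  D12 = MIN(8, 8) = 8
  E11 = -8 - 8 = -16
  F8 = MAX(8, -16) = 8

After the edit, cleaning proceeds:
  H6: a read changed (F2 8->-2) — executes, giving -2.
  F11: a read changed (H6 8->-2) — executes, giving 2.
  C11: a read changed (F11 -8->2; F2 8->-2) — executes, giving 2.
  D5: a read changed (F2 8->-2; F11 -8->2) — executes, giving -2.
  A4: a read changed (D5 -8->-2) — executes, giving 2.
  D9: a read changed (D5 -8->-2; A4 8->2) — executes, giving 2.
  D3: a read changed (C11 8->2; D9 8->2) — executes, giving 2.
  D10: a read changed (C11 8->2; H6 8->-2) — executes, giving -2.
  D12: a read changed (D10 8->-2; D3 8->2) — executes, giving -2.
  E11: a read changed (D5 -8->-2; D9 8->2) — executes, giving -4.
  F8: a read changed (D12 8->-2; E11 -16->-4) — executes, giving -2.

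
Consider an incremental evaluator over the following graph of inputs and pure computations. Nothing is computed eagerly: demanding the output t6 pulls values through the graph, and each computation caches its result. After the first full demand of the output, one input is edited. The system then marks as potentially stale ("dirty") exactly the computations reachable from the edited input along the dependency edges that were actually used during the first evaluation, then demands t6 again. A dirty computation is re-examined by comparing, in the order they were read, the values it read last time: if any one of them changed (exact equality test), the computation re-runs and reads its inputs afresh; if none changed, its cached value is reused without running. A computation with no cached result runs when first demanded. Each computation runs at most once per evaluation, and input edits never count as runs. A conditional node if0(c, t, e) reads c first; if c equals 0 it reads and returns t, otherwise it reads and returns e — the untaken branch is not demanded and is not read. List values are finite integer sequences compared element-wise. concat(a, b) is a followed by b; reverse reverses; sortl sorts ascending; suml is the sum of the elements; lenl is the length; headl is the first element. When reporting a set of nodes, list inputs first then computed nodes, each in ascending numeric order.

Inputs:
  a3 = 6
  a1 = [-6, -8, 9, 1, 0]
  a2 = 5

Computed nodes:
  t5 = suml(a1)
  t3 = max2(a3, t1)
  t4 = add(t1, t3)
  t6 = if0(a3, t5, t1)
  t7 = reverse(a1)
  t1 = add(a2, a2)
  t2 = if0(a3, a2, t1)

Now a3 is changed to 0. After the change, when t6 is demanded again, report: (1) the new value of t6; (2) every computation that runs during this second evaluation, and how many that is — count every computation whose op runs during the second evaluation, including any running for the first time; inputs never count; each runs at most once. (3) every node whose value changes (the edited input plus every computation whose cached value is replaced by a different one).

Initial pass — values computed on the first demand:
  t1 = add(5, 5) = 10
  t6 = if0(a3=6 -> else branch t1) = 10

Second demand — change propagation:
  t5: newly demanded (no cache) — executes and yields -4.
  t6: re-runs because a3 6->0; new result -4.

The important point: the flipped condition pulls in fresh nodes; t5 runs for the first time.

t6 now evaluates to -4.
Run set: t5, t6 (2 run).
Changed values: a3, t6.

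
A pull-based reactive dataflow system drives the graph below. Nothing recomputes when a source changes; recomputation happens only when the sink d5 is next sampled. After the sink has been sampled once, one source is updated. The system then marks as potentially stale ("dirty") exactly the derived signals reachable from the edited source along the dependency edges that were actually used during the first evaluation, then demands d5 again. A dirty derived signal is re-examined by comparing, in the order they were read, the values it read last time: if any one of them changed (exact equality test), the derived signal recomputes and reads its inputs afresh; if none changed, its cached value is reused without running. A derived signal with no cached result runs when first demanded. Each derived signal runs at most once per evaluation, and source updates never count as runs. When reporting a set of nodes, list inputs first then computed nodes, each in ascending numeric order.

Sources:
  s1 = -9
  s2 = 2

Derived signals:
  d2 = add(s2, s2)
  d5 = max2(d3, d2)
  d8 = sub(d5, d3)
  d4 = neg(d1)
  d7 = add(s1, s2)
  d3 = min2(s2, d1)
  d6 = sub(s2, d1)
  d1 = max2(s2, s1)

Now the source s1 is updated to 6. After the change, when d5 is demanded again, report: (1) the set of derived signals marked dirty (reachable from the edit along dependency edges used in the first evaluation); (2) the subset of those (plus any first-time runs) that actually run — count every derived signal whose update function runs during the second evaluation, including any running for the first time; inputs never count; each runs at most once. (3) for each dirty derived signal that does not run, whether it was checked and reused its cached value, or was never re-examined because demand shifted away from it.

Marked dirty: d1, d3, d5.
Derived signals that run: d1, d3 — 2 in total.
Checked but reused from cache: d5.
Key observation: the change is absorbed at d3 — it re-runs but produces the same value, and the output's value is unchanged.

First evaluation (everything demanded from the output):
  d1 = max2(2, -9) = 2
  d2 = add(2, 2) = 4
  d3 = min2(2, 2) = 2
  d5 = max2(2, 4) = 4

Propagation after the edit:
  d1: runs — s1 -9->6; result 6.
  d3: runs — d1 2->6; result 2 (same value as before).
  d5: checked — values it read are unchanged (d3 unchanged, d2 unchanged); reused cached 4 without running.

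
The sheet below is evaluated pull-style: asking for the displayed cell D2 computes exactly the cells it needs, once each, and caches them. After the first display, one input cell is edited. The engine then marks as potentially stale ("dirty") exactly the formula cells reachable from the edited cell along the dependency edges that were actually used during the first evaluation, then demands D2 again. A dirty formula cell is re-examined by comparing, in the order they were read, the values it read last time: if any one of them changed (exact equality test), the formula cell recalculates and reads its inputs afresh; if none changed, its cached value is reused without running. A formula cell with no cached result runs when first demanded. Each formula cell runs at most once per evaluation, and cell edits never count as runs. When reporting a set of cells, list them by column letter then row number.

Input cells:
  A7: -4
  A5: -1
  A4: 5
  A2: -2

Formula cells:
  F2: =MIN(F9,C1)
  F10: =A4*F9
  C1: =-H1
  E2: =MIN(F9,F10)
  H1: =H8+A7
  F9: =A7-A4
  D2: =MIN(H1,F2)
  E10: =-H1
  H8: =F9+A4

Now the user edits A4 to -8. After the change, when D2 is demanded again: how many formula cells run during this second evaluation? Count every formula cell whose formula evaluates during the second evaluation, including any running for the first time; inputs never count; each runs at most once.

First demand of the output computes:
  F9 = -4 - 5 = -9
  H8 = -9 + 5 = -4
  H1 = -4 + -4 = -8
  C1 = -(-8) = 8
  F2 = MIN(-9, 8) = -9
  D2 = MIN(-8, -9) = -9

After the edit, cleaning proceeds:
  F9: a read changed (A4 5->-8) — executes, giving 4.
  H8: a read changed (F9 -9->4; A4 5->-8) — executes, giving -4 — identical to its old value.
  H1: dirty, but its reads are unchanged (H8 unchanged, A7 unchanged); cached -8 stands.
  C1: dirty, but its reads are unchanged (H1 unchanged); cached 8 stands.
  F2: a read changed (F9 -9->4) — executes, giving 4.
  D2: a read changed (F2 -9->4) — executes, giving -8.

Note where the cutoff bites: H1 is checked, finds nothing changed, and keeps its cache.

4 formula cells run: D2, F2, F9, H8.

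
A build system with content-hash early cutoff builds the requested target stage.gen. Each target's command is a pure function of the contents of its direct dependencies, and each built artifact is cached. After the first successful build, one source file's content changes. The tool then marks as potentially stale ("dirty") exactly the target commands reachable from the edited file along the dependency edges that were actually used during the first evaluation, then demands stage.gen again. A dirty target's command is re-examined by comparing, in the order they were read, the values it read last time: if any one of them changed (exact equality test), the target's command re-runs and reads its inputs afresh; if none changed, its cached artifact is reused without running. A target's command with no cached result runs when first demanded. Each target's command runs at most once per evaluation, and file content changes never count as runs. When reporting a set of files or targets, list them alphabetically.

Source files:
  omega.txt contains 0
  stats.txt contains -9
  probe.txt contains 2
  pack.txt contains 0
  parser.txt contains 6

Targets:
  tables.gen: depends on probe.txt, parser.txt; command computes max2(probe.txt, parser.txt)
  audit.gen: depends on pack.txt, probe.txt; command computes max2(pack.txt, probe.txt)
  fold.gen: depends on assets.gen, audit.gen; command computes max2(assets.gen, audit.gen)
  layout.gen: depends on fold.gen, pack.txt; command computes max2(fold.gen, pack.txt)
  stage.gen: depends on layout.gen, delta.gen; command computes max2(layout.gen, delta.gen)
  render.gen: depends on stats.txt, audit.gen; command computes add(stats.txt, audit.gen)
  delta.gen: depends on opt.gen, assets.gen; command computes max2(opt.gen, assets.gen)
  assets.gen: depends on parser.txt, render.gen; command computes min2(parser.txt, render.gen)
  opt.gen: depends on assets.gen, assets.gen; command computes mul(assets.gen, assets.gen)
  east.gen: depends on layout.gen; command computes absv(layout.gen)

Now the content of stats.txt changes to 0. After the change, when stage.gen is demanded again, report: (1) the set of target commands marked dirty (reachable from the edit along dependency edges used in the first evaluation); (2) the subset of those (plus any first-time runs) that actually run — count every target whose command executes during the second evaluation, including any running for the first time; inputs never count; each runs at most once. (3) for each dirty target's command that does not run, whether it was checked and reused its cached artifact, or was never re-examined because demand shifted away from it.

First evaluation (everything demanded from the output):
  audit.gen = max2(0, 2) = 2
  render.gen = add(-9, 2) = -7
  assets.gen = min2(6, -7) = -7
  fold.gen = max2(-7, 2) = 2
  layout.gen = max2(2, 0) = 2
  opt.gen = mul(-7, -7) = 49
  delta.gen = max2(49, -7) = 49
  stage.gen = max2(2, 49) = 49

Propagation after the edit:
  render.gen: runs — stats.txt -9->0; result 2.
  assets.gen: runs — render.gen -7->2; result 2.
  fold.gen: runs — assets.gen -7->2; result 2 (same value as before).
  layout.gen: checked — values it read are unchanged (fold.gen unchanged, pack.txt unchanged); reused cached 2 without running.
  opt.gen: runs — assets.gen -7->2; assets.gen -7->2; result 4.
  delta.gen: runs — opt.gen 49->4; assets.gen -7->2; result 4.
  stage.gen: runs — delta.gen 49->4; result 4.

Key observation: the cutoff stops propagation at layout.gen — its inputs' values are unchanged, so it reuses its cache.

Marked dirty: assets.gen, delta.gen, fold.gen, layout.gen, opt.gen, render.gen, stage.gen.
Target commands that run: assets.gen, delta.gen, fold.gen, opt.gen, render.gen, stage.gen — 6 in total.
Checked but reused from cache: layout.gen.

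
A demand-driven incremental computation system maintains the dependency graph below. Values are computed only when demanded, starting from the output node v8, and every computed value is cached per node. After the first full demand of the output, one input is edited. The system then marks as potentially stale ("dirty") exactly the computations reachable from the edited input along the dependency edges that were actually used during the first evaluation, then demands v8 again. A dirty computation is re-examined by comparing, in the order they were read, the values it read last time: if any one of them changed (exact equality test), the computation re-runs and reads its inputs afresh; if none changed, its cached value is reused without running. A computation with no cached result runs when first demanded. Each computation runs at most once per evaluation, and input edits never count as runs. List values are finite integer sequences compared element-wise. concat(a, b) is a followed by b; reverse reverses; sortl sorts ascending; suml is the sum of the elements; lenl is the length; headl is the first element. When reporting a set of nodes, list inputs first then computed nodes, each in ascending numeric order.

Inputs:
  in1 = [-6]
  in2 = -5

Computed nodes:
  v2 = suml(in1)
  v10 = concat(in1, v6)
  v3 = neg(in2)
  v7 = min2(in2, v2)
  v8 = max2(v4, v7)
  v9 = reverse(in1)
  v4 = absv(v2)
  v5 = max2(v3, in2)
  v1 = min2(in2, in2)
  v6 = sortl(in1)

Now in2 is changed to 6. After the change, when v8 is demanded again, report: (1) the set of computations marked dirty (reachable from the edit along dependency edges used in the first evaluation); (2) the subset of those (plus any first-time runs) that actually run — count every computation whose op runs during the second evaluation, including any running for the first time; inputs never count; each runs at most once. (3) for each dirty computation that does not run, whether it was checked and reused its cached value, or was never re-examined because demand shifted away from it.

First evaluation (everything demanded from the output):
  v2 = suml([-6]) = -6
  v4 = absv(-6) = 6
  v7 = min2(-5, -6) = -6
  v8 = max2(6, -6) = 6

Propagation after the edit:
  v7: runs — in2 -5->6; result -6 (same value as before).
  v8: checked — values it read are unchanged (v4 unchanged, v7 unchanged); reused cached 6 without running.

Key observation: the change is absorbed at v7 — it re-runs but produces the same value, and the output's value is unchanged.

Marked dirty: v7, v8.
Computations that run: v7 — 1 in total.
Checked but reused from cache: v8.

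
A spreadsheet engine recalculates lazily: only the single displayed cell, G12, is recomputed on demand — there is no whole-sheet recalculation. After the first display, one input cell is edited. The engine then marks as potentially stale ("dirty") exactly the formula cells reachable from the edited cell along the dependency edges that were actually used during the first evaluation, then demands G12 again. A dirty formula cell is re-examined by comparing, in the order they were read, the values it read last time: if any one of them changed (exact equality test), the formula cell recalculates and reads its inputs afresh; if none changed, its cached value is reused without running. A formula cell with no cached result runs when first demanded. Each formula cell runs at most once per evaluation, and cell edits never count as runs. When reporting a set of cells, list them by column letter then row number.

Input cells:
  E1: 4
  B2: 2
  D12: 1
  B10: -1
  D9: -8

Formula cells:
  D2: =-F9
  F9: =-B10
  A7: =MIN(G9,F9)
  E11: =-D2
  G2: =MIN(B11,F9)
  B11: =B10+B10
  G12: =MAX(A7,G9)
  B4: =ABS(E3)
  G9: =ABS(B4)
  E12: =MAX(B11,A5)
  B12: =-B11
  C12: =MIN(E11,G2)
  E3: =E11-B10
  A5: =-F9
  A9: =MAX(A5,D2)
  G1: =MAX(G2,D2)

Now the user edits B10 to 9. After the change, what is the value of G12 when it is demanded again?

New value of G12: 18.

First evaluation (everything demanded from the output):
  F9 = -(-1) = 1
  D2 = -(1) = -1
  E11 = -(-1) = 1
  E3 = 1 - -1 = 2
  B4 = ABS(2) = 2
  G9 = ABS(2) = 2
  A7 = MIN(2, 1) = 1
  G12 = MAX(1, 2) = 2

Propagation after the edit:
  F9: runs — B10 -1->9; result -9.
  D2: runs — F9 1->-9; result 9.
  E11: runs — D2 -1->9; result -9.
  E3: runs — E11 1->-9; B10 -1->9; result -18.
  B4: runs — E3 2->-18; result 18.
  G9: runs — B4 2->18; result 18.
  A7: runs — G9 2->18; F9 1->-9; result -9.
  G12: runs — A7 1->-9; G9 2->18; result 18.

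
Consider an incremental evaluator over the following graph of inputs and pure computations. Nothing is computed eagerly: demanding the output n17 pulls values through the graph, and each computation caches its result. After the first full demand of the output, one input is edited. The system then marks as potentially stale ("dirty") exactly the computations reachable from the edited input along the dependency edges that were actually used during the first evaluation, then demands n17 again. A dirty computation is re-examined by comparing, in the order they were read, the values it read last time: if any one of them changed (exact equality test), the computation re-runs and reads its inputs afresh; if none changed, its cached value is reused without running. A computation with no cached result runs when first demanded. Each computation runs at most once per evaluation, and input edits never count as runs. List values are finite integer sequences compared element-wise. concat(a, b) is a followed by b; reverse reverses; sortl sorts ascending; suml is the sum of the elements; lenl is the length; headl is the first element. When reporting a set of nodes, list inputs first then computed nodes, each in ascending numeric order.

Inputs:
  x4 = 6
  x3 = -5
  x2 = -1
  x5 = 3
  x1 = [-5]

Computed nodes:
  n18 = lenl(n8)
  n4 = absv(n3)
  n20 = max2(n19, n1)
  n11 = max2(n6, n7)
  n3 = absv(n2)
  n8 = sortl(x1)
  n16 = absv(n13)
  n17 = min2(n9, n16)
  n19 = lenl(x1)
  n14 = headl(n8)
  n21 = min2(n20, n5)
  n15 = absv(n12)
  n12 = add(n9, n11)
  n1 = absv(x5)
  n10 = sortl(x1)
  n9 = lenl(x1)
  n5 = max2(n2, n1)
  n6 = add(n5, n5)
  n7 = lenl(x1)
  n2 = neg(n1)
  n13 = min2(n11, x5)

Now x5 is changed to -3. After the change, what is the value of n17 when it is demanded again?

Initial pass — values computed on the first demand:
  n1 = absv(3) = 3
  n2 = neg(3) = -3
  n5 = max2(-3, 3) = 3
  n6 = add(3, 3) = 6
  n7 = lenl([-5]) = 1
  n9 = lenl([-5]) = 1
  n11 = max2(6, 1) = 6
  n13 = min2(6, 3) = 3
  n16 = absv(3) = 3
  n17 = min2(1, 3) = 1

Second demand — change propagation:
  n1: re-runs because x5 3->-3; new result 3 (unchanged).
  n2: re-examined; everything it read last time is the same (n1 unchanged) — cache -3 kept, no run.
  n5: re-examined; everything it read last time is the same (n2 unchanged, n1 unchanged) — cache 3 kept, no run.
  n6: re-examined; everything it read last time is the same (n5 unchanged, n5 unchanged) — cache 6 kept, no run.
  n11: re-examined; everything it read last time is the same (n6 unchanged, n7 unchanged) — cache 6 kept, no run.
  n13: re-runs because x5 3->-3; new result -3.
  n16: re-runs because n13 3->-3; new result 3 (unchanged).
  n17: re-examined; everything it read last time is the same (n9 unchanged, n16 unchanged) — cache 1 kept, no run.

The important point: at n2 every value read last time is unchanged, so the dirty flag clears without a run.

n17 now evaluates to 1.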